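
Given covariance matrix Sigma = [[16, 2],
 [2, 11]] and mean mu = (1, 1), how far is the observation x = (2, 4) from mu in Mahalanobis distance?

Step 1 — centre the observation: (x - mu) = (1, 3).

Step 2 — invert Sigma. det(Sigma) = 16·11 - (2)² = 172.
  Sigma^{-1} = (1/det) · [[d, -b], [-b, a]] = [[0.064, -0.0116],
 [-0.0116, 0.093]].

Step 3 — form the quadratic (x - mu)^T · Sigma^{-1} · (x - mu):
  Sigma^{-1} · (x - mu) = (0.0291, 0.2674).
  (x - mu)^T · [Sigma^{-1} · (x - mu)] = (1)·(0.0291) + (3)·(0.2674) = 0.8314.

Step 4 — take square root: d = √(0.8314) ≈ 0.9118.

d(x, mu) = √(0.8314) ≈ 0.9118


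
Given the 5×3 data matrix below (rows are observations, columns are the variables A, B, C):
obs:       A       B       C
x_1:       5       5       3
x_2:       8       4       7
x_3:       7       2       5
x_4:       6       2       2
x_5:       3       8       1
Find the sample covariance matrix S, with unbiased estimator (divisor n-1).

Step 1 — column means:
  mean(A) = (5 + 8 + 7 + 6 + 3) / 5 = 29/5 = 5.8
  mean(B) = (5 + 4 + 2 + 2 + 8) / 5 = 21/5 = 4.2
  mean(C) = (3 + 7 + 5 + 2 + 1) / 5 = 18/5 = 3.6

Step 2 — sample covariance S[i,j] = (1/(n-1)) · Σ_k (x_{k,i} - mean_i) · (x_{k,j} - mean_j), with n-1 = 4.
  S[A,A] = ((-0.8)·(-0.8) + (2.2)·(2.2) + (1.2)·(1.2) + (0.2)·(0.2) + (-2.8)·(-2.8)) / 4 = 14.8/4 = 3.7
  S[A,B] = ((-0.8)·(0.8) + (2.2)·(-0.2) + (1.2)·(-2.2) + (0.2)·(-2.2) + (-2.8)·(3.8)) / 4 = -14.8/4 = -3.7
  S[A,C] = ((-0.8)·(-0.6) + (2.2)·(3.4) + (1.2)·(1.4) + (0.2)·(-1.6) + (-2.8)·(-2.6)) / 4 = 16.6/4 = 4.15
  S[B,B] = ((0.8)·(0.8) + (-0.2)·(-0.2) + (-2.2)·(-2.2) + (-2.2)·(-2.2) + (3.8)·(3.8)) / 4 = 24.8/4 = 6.2
  S[B,C] = ((0.8)·(-0.6) + (-0.2)·(3.4) + (-2.2)·(1.4) + (-2.2)·(-1.6) + (3.8)·(-2.6)) / 4 = -10.6/4 = -2.65
  S[C,C] = ((-0.6)·(-0.6) + (3.4)·(3.4) + (1.4)·(1.4) + (-1.6)·(-1.6) + (-2.6)·(-2.6)) / 4 = 23.2/4 = 5.8

S is symmetric (S[j,i] = S[i,j]). Assembling:

S = [[3.7, -3.7, 4.15],
 [-3.7, 6.2, -2.65],
 [4.15, -2.65, 5.8]]


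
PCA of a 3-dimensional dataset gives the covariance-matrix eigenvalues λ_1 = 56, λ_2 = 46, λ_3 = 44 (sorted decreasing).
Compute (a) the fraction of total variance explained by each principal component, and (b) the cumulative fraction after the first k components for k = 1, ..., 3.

Step 1 — total variance = trace(Sigma) = Σ λ_i = 56 + 46 + 44 = 146.

Step 2 — fraction explained by component i = λ_i / Σ λ:
  PC1: 56/146 = 0.3836
  PC2: 46/146 = 0.3151
  PC3: 44/146 = 0.3014

Step 3 — cumulative fraction after k components = (λ_1 + ... + λ_k) / Σ λ:
  k = 1: 56/146 = 0.3836
  k = 2: (56 + 46)/146 = 102/146 = 0.6986
  k = 3: (56 + 46 + 44)/146 = 146/146 = 1

Summary (fraction, with percent):

explained: PC1 0.3836 (38.36%), PC2 0.3151 (31.51%), PC3 0.3014 (30.14%);  cumulative: 0.3836, 0.6986, 1


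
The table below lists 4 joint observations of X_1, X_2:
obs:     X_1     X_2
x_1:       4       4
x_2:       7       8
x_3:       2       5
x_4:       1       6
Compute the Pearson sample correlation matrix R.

Step 1 — column means:
  mean(X_1) = (4 + 7 + 2 + 1) / 4 = 14/4 = 3.5
  mean(X_2) = (4 + 8 + 5 + 6) / 4 = 23/4 = 5.75

Step 2 — sample variances and covariances s[i,j] = (1/(n-1)) · Σ_k (x_{k,i} - mean_i) · (x_{k,j} - mean_j), with n-1 = 3:
  s[X_1,X_1] = ((0.5)·(0.5) + (3.5)·(3.5) + (-1.5)·(-1.5) + (-2.5)·(-2.5)) / 3 = 21/3 = 7
  s[X_1,X_2] = ((0.5)·(-1.75) + (3.5)·(2.25) + (-1.5)·(-0.75) + (-2.5)·(0.25)) / 3 = 7.5/3 = 2.5
  s[X_2,X_2] = ((-1.75)·(-1.75) + (2.25)·(2.25) + (-0.75)·(-0.75) + (0.25)·(0.25)) / 3 = 8.75/3 = 2.9167
  Sample standard deviations s_i = √(s[i,i]):
  s(X_1) = √(7) = 2.6458
  s(X_2) = √(2.9167) = 1.7078

Step 3 — r_{ij} = s_{ij} / (s_i · s_j):
  r[X_1,X_1] = 1 (diagonal).
  r[X_1,X_2] = 2.5 / (2.6458 · 1.7078) = 2.5 / 4.5185 = 0.5533
  r[X_2,X_2] = 1 (diagonal).

R is symmetric with unit diagonal. Assembling:

R = [[1, 0.5533],
 [0.5533, 1]]


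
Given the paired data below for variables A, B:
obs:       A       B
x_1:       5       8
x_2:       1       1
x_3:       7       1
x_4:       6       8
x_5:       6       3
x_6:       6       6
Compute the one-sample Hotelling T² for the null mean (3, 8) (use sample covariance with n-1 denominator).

Step 1 — sample mean vector:
  mean(A) = (5 + 1 + 7 + 6 + 6 + 6) / 6 = 31/6 = 5.1667
  mean(B) = (8 + 1 + 1 + 8 + 3 + 6) / 6 = 27/6 = 4.5
  x̄ = (5.1667, 4.5),  deviation x̄ - mu_0 = (5.1667, 4.5) - (3, 8) = (2.1667, -3.5).

Step 2 — sample covariance matrix, S[i,j] = (1/(n-1)) · Σ_k (x_{k,i} - mean_i) · (x_{k,j} - mean_j), divisor n-1 = 5:
  S[A,A] = ((-0.1667)·(-0.1667) + (-4.1667)·(-4.1667) + (1.8333)·(1.8333) + (0.8333)·(0.8333) + (0.8333)·(0.8333) + (0.8333)·(0.8333)) / 5 = 22.8333/5 = 4.5667
  S[A,B] = ((-0.1667)·(3.5) + (-4.1667)·(-3.5) + (1.8333)·(-3.5) + (0.8333)·(3.5) + (0.8333)·(-1.5) + (0.8333)·(1.5)) / 5 = 10.5/5 = 2.1
  S[B,B] = ((3.5)·(3.5) + (-3.5)·(-3.5) + (-3.5)·(-3.5) + (3.5)·(3.5) + (-1.5)·(-1.5) + (1.5)·(1.5)) / 5 = 53.5/5 = 10.7
  S = [[4.5667, 2.1],
 [2.1, 10.7]].

Step 3 — invert S. det(S) = 4.5667·10.7 - (2.1)² = 44.4533.
  S^{-1} = (1/det) · [[d, -b], [-b, a]] = [[0.2407, -0.0472],
 [-0.0472, 0.1027]].

Step 4 — quadratic form (x̄ - mu_0)^T · S^{-1} · (x̄ - mu_0):
  S^{-1} · (x̄ - mu_0) = (0.6869, -0.4619),
  (x̄ - mu_0)^T · [...] = (2.1667)·(0.6869) + (-3.5)·(-0.4619) = 3.1049.

Step 5 — scale by n: T² = 6 · 3.1049 = 18.6293.

T² ≈ 18.6293


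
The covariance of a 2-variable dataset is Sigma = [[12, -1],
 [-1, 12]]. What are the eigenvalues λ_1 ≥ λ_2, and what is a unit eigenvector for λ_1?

Step 1 — characteristic polynomial of 2×2 Sigma:
  det(Sigma - λI) = λ² - trace · λ + det = 0.
  trace = 12 + 12 = 24, det = 12·12 - (-1)² = 143.
Step 2 — discriminant:
  Δ = trace² - 4·det = 576 - 572 = 4.
Step 3 — eigenvalues:
  λ = (trace ± √Δ)/2 = (24 ± 2)/2,
  λ_1 = 13,  λ_2 = 11.

Step 4 — unit eigenvector for λ_1: solve (Sigma - λ_1 I)v = 0. First row:
  (12 - 13)·v_x + (-1)·v_y = 0, i.e. (-1)·v_x + (-1)·v_y = 0,
  so v ∝ (b, λ_1 - a) = (-1, 1); multiply by -1 so the first entry is positive: u = (1, -1).
  ||u|| = √((1)² + (-1)²) = √(2) ≈ 1.4142,
  v_1 = u/||u|| ≈ (0.7071, -0.7071) (||v_1|| = 1).

λ_1 = 13,  λ_2 = 11;  v_1 ≈ (0.7071, -0.7071)


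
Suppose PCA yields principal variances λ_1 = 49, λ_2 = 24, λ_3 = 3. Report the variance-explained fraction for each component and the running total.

Step 1 — total variance = trace(Sigma) = Σ λ_i = 49 + 24 + 3 = 76.

Step 2 — fraction explained by component i = λ_i / Σ λ:
  PC1: 49/76 = 0.6447
  PC2: 24/76 = 0.3158
  PC3: 3/76 = 0.0395

Step 3 — cumulative fraction after k components = (λ_1 + ... + λ_k) / Σ λ:
  k = 1: 49/76 = 0.6447
  k = 2: (49 + 24)/76 = 73/76 = 0.9605
  k = 3: (49 + 24 + 3)/76 = 76/76 = 1

Summary (fraction, with percent):

explained: PC1 0.6447 (64.47%), PC2 0.3158 (31.58%), PC3 0.0395 (3.95%);  cumulative: 0.6447, 0.9605, 1


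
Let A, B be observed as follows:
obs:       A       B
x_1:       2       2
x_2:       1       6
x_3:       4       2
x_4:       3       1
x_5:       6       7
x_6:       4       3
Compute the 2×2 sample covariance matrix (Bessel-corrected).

Step 1 — column means:
  mean(A) = (2 + 1 + 4 + 3 + 6 + 4) / 6 = 20/6 = 3.3333
  mean(B) = (2 + 6 + 2 + 1 + 7 + 3) / 6 = 21/6 = 3.5

Step 2 — sample covariance S[i,j] = (1/(n-1)) · Σ_k (x_{k,i} - mean_i) · (x_{k,j} - mean_j), with n-1 = 5.
  S[A,A] = ((-1.3333)·(-1.3333) + (-2.3333)·(-2.3333) + (0.6667)·(0.6667) + (-0.3333)·(-0.3333) + (2.6667)·(2.6667) + (0.6667)·(0.6667)) / 5 = 15.3333/5 = 3.0667
  S[A,B] = ((-1.3333)·(-1.5) + (-2.3333)·(2.5) + (0.6667)·(-1.5) + (-0.3333)·(-2.5) + (2.6667)·(3.5) + (0.6667)·(-0.5)) / 5 = 5/5 = 1
  S[B,B] = ((-1.5)·(-1.5) + (2.5)·(2.5) + (-1.5)·(-1.5) + (-2.5)·(-2.5) + (3.5)·(3.5) + (-0.5)·(-0.5)) / 5 = 29.5/5 = 5.9

S is symmetric (S[j,i] = S[i,j]). Assembling:

S = [[3.0667, 1],
 [1, 5.9]]


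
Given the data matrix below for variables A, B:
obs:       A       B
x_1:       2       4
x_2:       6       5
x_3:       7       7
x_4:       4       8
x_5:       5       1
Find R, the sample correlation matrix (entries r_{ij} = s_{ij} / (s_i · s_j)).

Step 1 — column means:
  mean(A) = (2 + 6 + 7 + 4 + 5) / 5 = 24/5 = 4.8
  mean(B) = (4 + 5 + 7 + 8 + 1) / 5 = 25/5 = 5

Step 2 — sample variances and covariances s[i,j] = (1/(n-1)) · Σ_k (x_{k,i} - mean_i) · (x_{k,j} - mean_j), with n-1 = 4:
  s[A,A] = ((-2.8)·(-2.8) + (1.2)·(1.2) + (2.2)·(2.2) + (-0.8)·(-0.8) + (0.2)·(0.2)) / 4 = 14.8/4 = 3.7
  s[A,B] = ((-2.8)·(-1) + (1.2)·(0) + (2.2)·(2) + (-0.8)·(3) + (0.2)·(-4)) / 4 = 4/4 = 1
  s[B,B] = ((-1)·(-1) + (0)·(0) + (2)·(2) + (3)·(3) + (-4)·(-4)) / 4 = 30/4 = 7.5
  Sample standard deviations s_i = √(s[i,i]):
  s(A) = √(3.7) = 1.9235
  s(B) = √(7.5) = 2.7386

Step 3 — r_{ij} = s_{ij} / (s_i · s_j):
  r[A,A] = 1 (diagonal).
  r[A,B] = 1 / (1.9235 · 2.7386) = 1 / 5.2678 = 0.1898
  r[B,B] = 1 (diagonal).

R is symmetric with unit diagonal. Assembling:

R = [[1, 0.1898],
 [0.1898, 1]]


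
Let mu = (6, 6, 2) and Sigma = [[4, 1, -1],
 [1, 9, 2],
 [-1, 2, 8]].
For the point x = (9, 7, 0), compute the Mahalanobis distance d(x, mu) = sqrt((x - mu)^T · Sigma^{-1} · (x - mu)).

Step 1 — centre the observation: (x - mu) = (3, 1, -2).

Step 2 — invert Sigma (cofactor / det for 3×3, or solve directly):
  Sigma^{-1} = [[0.2709, -0.0398, 0.0438],
 [-0.0398, 0.1235, -0.0359],
 [0.0438, -0.0359, 0.1394]].

Step 3 — form the quadratic (x - mu)^T · Sigma^{-1} · (x - mu):
  Sigma^{-1} · (x - mu) = (0.6853, 0.0757, -0.1833).
  (x - mu)^T · [Sigma^{-1} · (x - mu)] = (3)·(0.6853) + (1)·(0.0757) + (-2)·(-0.1833) = 2.498.

Step 4 — take square root: d = √(2.498) ≈ 1.5805.

d(x, mu) = √(2.498) ≈ 1.5805


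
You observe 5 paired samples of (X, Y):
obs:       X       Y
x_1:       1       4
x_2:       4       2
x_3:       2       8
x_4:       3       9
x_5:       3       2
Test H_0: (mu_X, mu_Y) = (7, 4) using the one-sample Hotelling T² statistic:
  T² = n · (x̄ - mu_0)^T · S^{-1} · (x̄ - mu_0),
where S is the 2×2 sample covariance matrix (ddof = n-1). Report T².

Step 1 — sample mean vector:
  mean(X) = (1 + 4 + 2 + 3 + 3) / 5 = 13/5 = 2.6
  mean(Y) = (4 + 2 + 8 + 9 + 2) / 5 = 25/5 = 5
  x̄ = (2.6, 5),  deviation x̄ - mu_0 = (2.6, 5) - (7, 4) = (-4.4, 1).

Step 2 — sample covariance matrix, S[i,j] = (1/(n-1)) · Σ_k (x_{k,i} - mean_i) · (x_{k,j} - mean_j), divisor n-1 = 4:
  S[X,X] = ((-1.6)·(-1.6) + (1.4)·(1.4) + (-0.6)·(-0.6) + (0.4)·(0.4) + (0.4)·(0.4)) / 4 = 5.2/4 = 1.3
  S[X,Y] = ((-1.6)·(-1) + (1.4)·(-3) + (-0.6)·(3) + (0.4)·(4) + (0.4)·(-3)) / 4 = -4/4 = -1
  S[Y,Y] = ((-1)·(-1) + (-3)·(-3) + (3)·(3) + (4)·(4) + (-3)·(-3)) / 4 = 44/4 = 11
  S = [[1.3, -1],
 [-1, 11]].

Step 3 — invert S. det(S) = 1.3·11 - (-1)² = 13.3.
  S^{-1} = (1/det) · [[d, -b], [-b, a]] = [[0.8271, 0.0752],
 [0.0752, 0.0977]].

Step 4 — quadratic form (x̄ - mu_0)^T · S^{-1} · (x̄ - mu_0):
  S^{-1} · (x̄ - mu_0) = (-3.5639, -0.2331),
  (x̄ - mu_0)^T · [...] = (-4.4)·(-3.5639) + (1)·(-0.2331) = 15.4481.

Step 5 — scale by n: T² = 5 · 15.4481 = 77.2406.

T² ≈ 77.2406


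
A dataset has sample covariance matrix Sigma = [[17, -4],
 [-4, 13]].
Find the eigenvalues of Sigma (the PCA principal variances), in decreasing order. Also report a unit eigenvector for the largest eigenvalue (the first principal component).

Step 1 — characteristic polynomial of 2×2 Sigma:
  det(Sigma - λI) = λ² - trace · λ + det = 0.
  trace = 17 + 13 = 30, det = 17·13 - (-4)² = 205.
Step 2 — discriminant:
  Δ = trace² - 4·det = 900 - 820 = 80.
Step 3 — eigenvalues:
  λ = (trace ± √Δ)/2 = (30 ± 8.9443)/2,
  λ_1 = 19.4721,  λ_2 = 10.5279.

Step 4 — unit eigenvector for λ_1: solve (Sigma - λ_1 I)v = 0. First row:
  (17 - 19.4721)·v_x + (-4)·v_y = 0, i.e. (-2.4721)·v_x + (-4)·v_y = 0,
  so v ∝ (b, λ_1 - a) = (-4, 2.4721); multiply by -1 so the first entry is positive: u = (4, -2.4721).
  ||u|| = √((4)² + (-2.4721)²) = √(22.1115) ≈ 4.7023,
  v_1 = u/||u|| ≈ (0.8507, -0.5257) (||v_1|| = 1).

λ_1 = 19.4721,  λ_2 = 10.5279;  v_1 ≈ (0.8507, -0.5257)


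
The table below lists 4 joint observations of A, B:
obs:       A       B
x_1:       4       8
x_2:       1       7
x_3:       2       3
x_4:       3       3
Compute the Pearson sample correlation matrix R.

Step 1 — column means:
  mean(A) = (4 + 1 + 2 + 3) / 4 = 10/4 = 2.5
  mean(B) = (8 + 7 + 3 + 3) / 4 = 21/4 = 5.25

Step 2 — sample variances and covariances s[i,j] = (1/(n-1)) · Σ_k (x_{k,i} - mean_i) · (x_{k,j} - mean_j), with n-1 = 3:
  s[A,A] = ((1.5)·(1.5) + (-1.5)·(-1.5) + (-0.5)·(-0.5) + (0.5)·(0.5)) / 3 = 5/3 = 1.6667
  s[A,B] = ((1.5)·(2.75) + (-1.5)·(1.75) + (-0.5)·(-2.25) + (0.5)·(-2.25)) / 3 = 1.5/3 = 0.5
  s[B,B] = ((2.75)·(2.75) + (1.75)·(1.75) + (-2.25)·(-2.25) + (-2.25)·(-2.25)) / 3 = 20.75/3 = 6.9167
  Sample standard deviations s_i = √(s[i,i]):
  s(A) = √(1.6667) = 1.291
  s(B) = √(6.9167) = 2.63

Step 3 — r_{ij} = s_{ij} / (s_i · s_j):
  r[A,A] = 1 (diagonal).
  r[A,B] = 0.5 / (1.291 · 2.63) = 0.5 / 3.3953 = 0.1473
  r[B,B] = 1 (diagonal).

R is symmetric with unit diagonal. Assembling:

R = [[1, 0.1473],
 [0.1473, 1]]


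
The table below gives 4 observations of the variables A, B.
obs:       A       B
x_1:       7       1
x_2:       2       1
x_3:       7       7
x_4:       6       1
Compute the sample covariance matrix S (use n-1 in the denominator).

Step 1 — column means:
  mean(A) = (7 + 2 + 7 + 6) / 4 = 22/4 = 5.5
  mean(B) = (1 + 1 + 7 + 1) / 4 = 10/4 = 2.5

Step 2 — sample covariance S[i,j] = (1/(n-1)) · Σ_k (x_{k,i} - mean_i) · (x_{k,j} - mean_j), with n-1 = 3.
  S[A,A] = ((1.5)·(1.5) + (-3.5)·(-3.5) + (1.5)·(1.5) + (0.5)·(0.5)) / 3 = 17/3 = 5.6667
  S[A,B] = ((1.5)·(-1.5) + (-3.5)·(-1.5) + (1.5)·(4.5) + (0.5)·(-1.5)) / 3 = 9/3 = 3
  S[B,B] = ((-1.5)·(-1.5) + (-1.5)·(-1.5) + (4.5)·(4.5) + (-1.5)·(-1.5)) / 3 = 27/3 = 9

S is symmetric (S[j,i] = S[i,j]). Assembling:

S = [[5.6667, 3],
 [3, 9]]


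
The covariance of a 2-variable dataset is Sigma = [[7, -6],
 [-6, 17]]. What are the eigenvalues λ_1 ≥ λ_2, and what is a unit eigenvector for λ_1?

Step 1 — characteristic polynomial of 2×2 Sigma:
  det(Sigma - λI) = λ² - trace · λ + det = 0.
  trace = 7 + 17 = 24, det = 7·17 - (-6)² = 83.
Step 2 — discriminant:
  Δ = trace² - 4·det = 576 - 332 = 244.
Step 3 — eigenvalues:
  λ = (trace ± √Δ)/2 = (24 ± 15.6205)/2,
  λ_1 = 19.8102,  λ_2 = 4.1898.

Step 4 — unit eigenvector for λ_1: solve (Sigma - λ_1 I)v = 0. First row:
  (7 - 19.8102)·v_x + (-6)·v_y = 0, i.e. (-12.8102)·v_x + (-6)·v_y = 0,
  so v ∝ (b, λ_1 - a) = (-6, 12.8102); multiply by -1 so the first entry is positive: u = (6, -12.8102).
  ||u|| = √((6)² + (-12.8102)²) = √(200.1025) ≈ 14.1458,
  v_1 = u/||u|| ≈ (0.4242, -0.9056) (||v_1|| = 1).

λ_1 = 19.8102,  λ_2 = 4.1898;  v_1 ≈ (0.4242, -0.9056)


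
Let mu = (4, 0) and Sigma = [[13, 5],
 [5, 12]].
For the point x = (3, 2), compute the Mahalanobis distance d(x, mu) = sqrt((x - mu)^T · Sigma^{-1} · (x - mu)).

Step 1 — centre the observation: (x - mu) = (-1, 2).

Step 2 — invert Sigma. det(Sigma) = 13·12 - (5)² = 131.
  Sigma^{-1} = (1/det) · [[d, -b], [-b, a]] = [[0.0916, -0.0382],
 [-0.0382, 0.0992]].

Step 3 — form the quadratic (x - mu)^T · Sigma^{-1} · (x - mu):
  Sigma^{-1} · (x - mu) = (-0.1679, 0.2366).
  (x - mu)^T · [Sigma^{-1} · (x - mu)] = (-1)·(-0.1679) + (2)·(0.2366) = 0.6412.

Step 4 — take square root: d = √(0.6412) ≈ 0.8008.

d(x, mu) = √(0.6412) ≈ 0.8008


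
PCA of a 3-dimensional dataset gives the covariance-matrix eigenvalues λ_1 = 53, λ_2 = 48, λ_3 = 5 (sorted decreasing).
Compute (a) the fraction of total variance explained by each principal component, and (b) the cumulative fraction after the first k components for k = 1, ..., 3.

Step 1 — total variance = trace(Sigma) = Σ λ_i = 53 + 48 + 5 = 106.

Step 2 — fraction explained by component i = λ_i / Σ λ:
  PC1: 53/106 = 0.5
  PC2: 48/106 = 0.4528
  PC3: 5/106 = 0.0472

Step 3 — cumulative fraction after k components = (λ_1 + ... + λ_k) / Σ λ:
  k = 1: 53/106 = 0.5
  k = 2: (53 + 48)/106 = 101/106 = 0.9528
  k = 3: (53 + 48 + 5)/106 = 106/106 = 1

Summary (fraction, with percent):

explained: PC1 0.5 (50%), PC2 0.4528 (45.28%), PC3 0.0472 (4.72%);  cumulative: 0.5, 0.9528, 1


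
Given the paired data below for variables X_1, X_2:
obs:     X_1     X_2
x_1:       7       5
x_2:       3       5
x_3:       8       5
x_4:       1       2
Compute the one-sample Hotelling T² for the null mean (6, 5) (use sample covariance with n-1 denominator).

Step 1 — sample mean vector:
  mean(X_1) = (7 + 3 + 8 + 1) / 4 = 19/4 = 4.75
  mean(X_2) = (5 + 5 + 5 + 2) / 4 = 17/4 = 4.25
  x̄ = (4.75, 4.25),  deviation x̄ - mu_0 = (4.75, 4.25) - (6, 5) = (-1.25, -0.75).

Step 2 — sample covariance matrix, S[i,j] = (1/(n-1)) · Σ_k (x_{k,i} - mean_i) · (x_{k,j} - mean_j), divisor n-1 = 3:
  S[X_1,X_1] = ((2.25)·(2.25) + (-1.75)·(-1.75) + (3.25)·(3.25) + (-3.75)·(-3.75)) / 3 = 32.75/3 = 10.9167
  S[X_1,X_2] = ((2.25)·(0.75) + (-1.75)·(0.75) + (3.25)·(0.75) + (-3.75)·(-2.25)) / 3 = 11.25/3 = 3.75
  S[X_2,X_2] = ((0.75)·(0.75) + (0.75)·(0.75) + (0.75)·(0.75) + (-2.25)·(-2.25)) / 3 = 6.75/3 = 2.25
  S = [[10.9167, 3.75],
 [3.75, 2.25]].

Step 3 — invert S. det(S) = 10.9167·2.25 - (3.75)² = 10.5.
  S^{-1} = (1/det) · [[d, -b], [-b, a]] = [[0.2143, -0.3571],
 [-0.3571, 1.0397]].

Step 4 — quadratic form (x̄ - mu_0)^T · S^{-1} · (x̄ - mu_0):
  S^{-1} · (x̄ - mu_0) = (0, -0.3333),
  (x̄ - mu_0)^T · [...] = (-1.25)·(0) + (-0.75)·(-0.3333) = 0.25.

Step 5 — scale by n: T² = 4 · 0.25 = 1.

T² ≈ 1


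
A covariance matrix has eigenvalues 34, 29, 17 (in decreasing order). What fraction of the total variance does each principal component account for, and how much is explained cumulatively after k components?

Step 1 — total variance = trace(Sigma) = Σ λ_i = 34 + 29 + 17 = 80.

Step 2 — fraction explained by component i = λ_i / Σ λ:
  PC1: 34/80 = 0.425
  PC2: 29/80 = 0.3625
  PC3: 17/80 = 0.2125

Step 3 — cumulative fraction after k components = (λ_1 + ... + λ_k) / Σ λ:
  k = 1: 34/80 = 0.425
  k = 2: (34 + 29)/80 = 63/80 = 0.7875
  k = 3: (34 + 29 + 17)/80 = 80/80 = 1

Summary (fraction, with percent):

explained: PC1 0.425 (42.5%), PC2 0.3625 (36.25%), PC3 0.2125 (21.25%);  cumulative: 0.425, 0.7875, 1


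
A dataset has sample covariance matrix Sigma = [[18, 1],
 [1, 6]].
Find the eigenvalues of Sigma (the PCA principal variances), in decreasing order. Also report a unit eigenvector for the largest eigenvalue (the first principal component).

Step 1 — characteristic polynomial of 2×2 Sigma:
  det(Sigma - λI) = λ² - trace · λ + det = 0.
  trace = 18 + 6 = 24, det = 18·6 - (1)² = 107.
Step 2 — discriminant:
  Δ = trace² - 4·det = 576 - 428 = 148.
Step 3 — eigenvalues:
  λ = (trace ± √Δ)/2 = (24 ± 12.1655)/2,
  λ_1 = 18.0828,  λ_2 = 5.9172.

Step 4 — unit eigenvector for λ_1: solve (Sigma - λ_1 I)v = 0. First row:
  (18 - 18.0828)·v_x + (1)·v_y = 0, i.e. (-0.0828)·v_x + (1)·v_y = 0,
  so v ∝ (b, λ_1 - a) = (1, 0.0828) = u.
  ||u|| = √((1)² + (0.0828)²) = √(1.0068) ≈ 1.0034,
  v_1 = u/||u|| ≈ (0.9966, 0.0825) (||v_1|| = 1).

λ_1 = 18.0828,  λ_2 = 5.9172;  v_1 ≈ (0.9966, 0.0825)


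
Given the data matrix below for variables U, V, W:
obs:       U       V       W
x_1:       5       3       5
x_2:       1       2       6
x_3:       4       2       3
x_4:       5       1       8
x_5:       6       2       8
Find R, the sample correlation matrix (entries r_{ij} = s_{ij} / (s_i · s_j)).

Step 1 — column means:
  mean(U) = (5 + 1 + 4 + 5 + 6) / 5 = 21/5 = 4.2
  mean(V) = (3 + 2 + 2 + 1 + 2) / 5 = 10/5 = 2
  mean(W) = (5 + 6 + 3 + 8 + 8) / 5 = 30/5 = 6

Step 2 — sample variances and covariances s[i,j] = (1/(n-1)) · Σ_k (x_{k,i} - mean_i) · (x_{k,j} - mean_j), with n-1 = 4:
  s[U,U] = ((0.8)·(0.8) + (-3.2)·(-3.2) + (-0.2)·(-0.2) + (0.8)·(0.8) + (1.8)·(1.8)) / 4 = 14.8/4 = 3.7
  s[U,V] = ((0.8)·(1) + (-3.2)·(0) + (-0.2)·(0) + (0.8)·(-1) + (1.8)·(0)) / 4 = 0/4 = 0
  s[U,W] = ((0.8)·(-1) + (-3.2)·(0) + (-0.2)·(-3) + (0.8)·(2) + (1.8)·(2)) / 4 = 5/4 = 1.25
  s[V,V] = ((1)·(1) + (0)·(0) + (0)·(0) + (-1)·(-1) + (0)·(0)) / 4 = 2/4 = 0.5
  s[V,W] = ((1)·(-1) + (0)·(0) + (0)·(-3) + (-1)·(2) + (0)·(2)) / 4 = -3/4 = -0.75
  s[W,W] = ((-1)·(-1) + (0)·(0) + (-3)·(-3) + (2)·(2) + (2)·(2)) / 4 = 18/4 = 4.5
  Sample standard deviations s_i = √(s[i,i]):
  s(U) = √(3.7) = 1.9235
  s(V) = √(0.5) = 0.7071
  s(W) = √(4.5) = 2.1213

Step 3 — r_{ij} = s_{ij} / (s_i · s_j):
  r[U,U] = 1 (diagonal).
  r[U,V] = 0 / (1.9235 · 0.7071) = 0 / 1.3601 = 0
  r[U,W] = 1.25 / (1.9235 · 2.1213) = 1.25 / 4.0804 = 0.3063
  r[V,V] = 1 (diagonal).
  r[V,W] = -0.75 / (0.7071 · 2.1213) = -0.75 / 1.5 = -0.5
  r[W,W] = 1 (diagonal).

R is symmetric with unit diagonal. Assembling:

R = [[1, 0, 0.3063],
 [0, 1, -0.5],
 [0.3063, -0.5, 1]]


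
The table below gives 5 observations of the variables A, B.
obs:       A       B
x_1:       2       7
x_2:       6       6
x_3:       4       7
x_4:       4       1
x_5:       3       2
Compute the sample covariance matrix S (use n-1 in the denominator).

Step 1 — column means:
  mean(A) = (2 + 6 + 4 + 4 + 3) / 5 = 19/5 = 3.8
  mean(B) = (7 + 6 + 7 + 1 + 2) / 5 = 23/5 = 4.6

Step 2 — sample covariance S[i,j] = (1/(n-1)) · Σ_k (x_{k,i} - mean_i) · (x_{k,j} - mean_j), with n-1 = 4.
  S[A,A] = ((-1.8)·(-1.8) + (2.2)·(2.2) + (0.2)·(0.2) + (0.2)·(0.2) + (-0.8)·(-0.8)) / 4 = 8.8/4 = 2.2
  S[A,B] = ((-1.8)·(2.4) + (2.2)·(1.4) + (0.2)·(2.4) + (0.2)·(-3.6) + (-0.8)·(-2.6)) / 4 = 0.6/4 = 0.15
  S[B,B] = ((2.4)·(2.4) + (1.4)·(1.4) + (2.4)·(2.4) + (-3.6)·(-3.6) + (-2.6)·(-2.6)) / 4 = 33.2/4 = 8.3

S is symmetric (S[j,i] = S[i,j]). Assembling:

S = [[2.2, 0.15],
 [0.15, 8.3]]


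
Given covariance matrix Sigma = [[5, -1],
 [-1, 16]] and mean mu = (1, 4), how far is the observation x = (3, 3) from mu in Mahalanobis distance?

Step 1 — centre the observation: (x - mu) = (2, -1).

Step 2 — invert Sigma. det(Sigma) = 5·16 - (-1)² = 79.
  Sigma^{-1} = (1/det) · [[d, -b], [-b, a]] = [[0.2025, 0.0127],
 [0.0127, 0.0633]].

Step 3 — form the quadratic (x - mu)^T · Sigma^{-1} · (x - mu):
  Sigma^{-1} · (x - mu) = (0.3924, -0.038).
  (x - mu)^T · [Sigma^{-1} · (x - mu)] = (2)·(0.3924) + (-1)·(-0.038) = 0.8228.

Step 4 — take square root: d = √(0.8228) ≈ 0.9071.

d(x, mu) = √(0.8228) ≈ 0.9071


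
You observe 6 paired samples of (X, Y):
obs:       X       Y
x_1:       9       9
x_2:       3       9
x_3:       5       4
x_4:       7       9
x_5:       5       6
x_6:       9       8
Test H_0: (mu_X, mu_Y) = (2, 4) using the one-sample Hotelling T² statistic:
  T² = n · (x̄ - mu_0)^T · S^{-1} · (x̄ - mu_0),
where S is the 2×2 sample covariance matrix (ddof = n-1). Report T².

Step 1 — sample mean vector:
  mean(X) = (9 + 3 + 5 + 7 + 5 + 9) / 6 = 38/6 = 6.3333
  mean(Y) = (9 + 9 + 4 + 9 + 6 + 8) / 6 = 45/6 = 7.5
  x̄ = (6.3333, 7.5),  deviation x̄ - mu_0 = (6.3333, 7.5) - (2, 4) = (4.3333, 3.5).

Step 2 — sample covariance matrix, S[i,j] = (1/(n-1)) · Σ_k (x_{k,i} - mean_i) · (x_{k,j} - mean_j), divisor n-1 = 5:
  S[X,X] = ((2.6667)·(2.6667) + (-3.3333)·(-3.3333) + (-1.3333)·(-1.3333) + (0.6667)·(0.6667) + (-1.3333)·(-1.3333) + (2.6667)·(2.6667)) / 5 = 29.3333/5 = 5.8667
  S[X,Y] = ((2.6667)·(1.5) + (-3.3333)·(1.5) + (-1.3333)·(-3.5) + (0.6667)·(1.5) + (-1.3333)·(-1.5) + (2.6667)·(0.5)) / 5 = 8/5 = 1.6
  S[Y,Y] = ((1.5)·(1.5) + (1.5)·(1.5) + (-3.5)·(-3.5) + (1.5)·(1.5) + (-1.5)·(-1.5) + (0.5)·(0.5)) / 5 = 21.5/5 = 4.3
  S = [[5.8667, 1.6],
 [1.6, 4.3]].

Step 3 — invert S. det(S) = 5.8667·4.3 - (1.6)² = 22.6667.
  S^{-1} = (1/det) · [[d, -b], [-b, a]] = [[0.1897, -0.0706],
 [-0.0706, 0.2588]].

Step 4 — quadratic form (x̄ - mu_0)^T · S^{-1} · (x̄ - mu_0):
  S^{-1} · (x̄ - mu_0) = (0.575, 0.6),
  (x̄ - mu_0)^T · [...] = (4.3333)·(0.575) + (3.5)·(0.6) = 4.5917.

Step 5 — scale by n: T² = 6 · 4.5917 = 27.55.

T² ≈ 27.55


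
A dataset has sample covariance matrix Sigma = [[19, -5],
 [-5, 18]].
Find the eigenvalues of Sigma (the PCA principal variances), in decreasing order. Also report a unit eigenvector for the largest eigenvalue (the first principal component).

Step 1 — characteristic polynomial of 2×2 Sigma:
  det(Sigma - λI) = λ² - trace · λ + det = 0.
  trace = 19 + 18 = 37, det = 19·18 - (-5)² = 317.
Step 2 — discriminant:
  Δ = trace² - 4·det = 1369 - 1268 = 101.
Step 3 — eigenvalues:
  λ = (trace ± √Δ)/2 = (37 ± 10.0499)/2,
  λ_1 = 23.5249,  λ_2 = 13.4751.

Step 4 — unit eigenvector for λ_1: solve (Sigma - λ_1 I)v = 0. First row:
  (19 - 23.5249)·v_x + (-5)·v_y = 0, i.e. (-4.5249)·v_x + (-5)·v_y = 0,
  so v ∝ (b, λ_1 - a) = (-5, 4.5249); multiply by -1 so the first entry is positive: u = (5, -4.5249).
  ||u|| = √((5)² + (-4.5249)²) = √(45.4751) ≈ 6.7435,
  v_1 = u/||u|| ≈ (0.7415, -0.671) (||v_1|| = 1).

λ_1 = 23.5249,  λ_2 = 13.4751;  v_1 ≈ (0.7415, -0.671)


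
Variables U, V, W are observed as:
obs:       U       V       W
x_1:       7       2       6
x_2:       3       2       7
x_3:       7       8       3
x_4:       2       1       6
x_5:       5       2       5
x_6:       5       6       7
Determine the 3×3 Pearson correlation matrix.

Step 1 — column means:
  mean(U) = (7 + 3 + 7 + 2 + 5 + 5) / 6 = 29/6 = 4.8333
  mean(V) = (2 + 2 + 8 + 1 + 2 + 6) / 6 = 21/6 = 3.5
  mean(W) = (6 + 7 + 3 + 6 + 5 + 7) / 6 = 34/6 = 5.6667

Step 2 — sample variances and covariances s[i,j] = (1/(n-1)) · Σ_k (x_{k,i} - mean_i) · (x_{k,j} - mean_j), with n-1 = 5:
  s[U,U] = ((2.1667)·(2.1667) + (-1.8333)·(-1.8333) + (2.1667)·(2.1667) + (-2.8333)·(-2.8333) + (0.1667)·(0.1667) + (0.1667)·(0.1667)) / 5 = 20.8333/5 = 4.1667
  s[U,V] = ((2.1667)·(-1.5) + (-1.8333)·(-1.5) + (2.1667)·(4.5) + (-2.8333)·(-2.5) + (0.1667)·(-1.5) + (0.1667)·(2.5)) / 5 = 16.5/5 = 3.3
  s[U,W] = ((2.1667)·(0.3333) + (-1.8333)·(1.3333) + (2.1667)·(-2.6667) + (-2.8333)·(0.3333) + (0.1667)·(-0.6667) + (0.1667)·(1.3333)) / 5 = -8.3333/5 = -1.6667
  s[V,V] = ((-1.5)·(-1.5) + (-1.5)·(-1.5) + (4.5)·(4.5) + (-2.5)·(-2.5) + (-1.5)·(-1.5) + (2.5)·(2.5)) / 5 = 39.5/5 = 7.9
  s[V,W] = ((-1.5)·(0.3333) + (-1.5)·(1.3333) + (4.5)·(-2.6667) + (-2.5)·(0.3333) + (-1.5)·(-0.6667) + (2.5)·(1.3333)) / 5 = -11/5 = -2.2
  s[W,W] = ((0.3333)·(0.3333) + (1.3333)·(1.3333) + (-2.6667)·(-2.6667) + (0.3333)·(0.3333) + (-0.6667)·(-0.6667) + (1.3333)·(1.3333)) / 5 = 11.3333/5 = 2.2667
  Sample standard deviations s_i = √(s[i,i]):
  s(U) = √(4.1667) = 2.0412
  s(V) = √(7.9) = 2.8107
  s(W) = √(2.2667) = 1.5055

Step 3 — r_{ij} = s_{ij} / (s_i · s_j):
  r[U,U] = 1 (diagonal).
  r[U,V] = 3.3 / (2.0412 · 2.8107) = 3.3 / 5.7373 = 0.5752
  r[U,W] = -1.6667 / (2.0412 · 1.5055) = -1.6667 / 3.0732 = -0.5423
  r[V,V] = 1 (diagonal).
  r[V,W] = -2.2 / (2.8107 · 1.5055) = -2.2 / 4.2316 = -0.5199
  r[W,W] = 1 (diagonal).

R is symmetric with unit diagonal. Assembling:

R = [[1, 0.5752, -0.5423],
 [0.5752, 1, -0.5199],
 [-0.5423, -0.5199, 1]]


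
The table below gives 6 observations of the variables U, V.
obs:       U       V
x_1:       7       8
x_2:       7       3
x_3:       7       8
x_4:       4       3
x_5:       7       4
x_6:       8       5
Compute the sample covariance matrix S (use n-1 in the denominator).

Step 1 — column means:
  mean(U) = (7 + 7 + 7 + 4 + 7 + 8) / 6 = 40/6 = 6.6667
  mean(V) = (8 + 3 + 8 + 3 + 4 + 5) / 6 = 31/6 = 5.1667

Step 2 — sample covariance S[i,j] = (1/(n-1)) · Σ_k (x_{k,i} - mean_i) · (x_{k,j} - mean_j), with n-1 = 5.
  S[U,U] = ((0.3333)·(0.3333) + (0.3333)·(0.3333) + (0.3333)·(0.3333) + (-2.6667)·(-2.6667) + (0.3333)·(0.3333) + (1.3333)·(1.3333)) / 5 = 9.3333/5 = 1.8667
  S[U,V] = ((0.3333)·(2.8333) + (0.3333)·(-2.1667) + (0.3333)·(2.8333) + (-2.6667)·(-2.1667) + (0.3333)·(-1.1667) + (1.3333)·(-0.1667)) / 5 = 6.3333/5 = 1.2667
  S[V,V] = ((2.8333)·(2.8333) + (-2.1667)·(-2.1667) + (2.8333)·(2.8333) + (-2.1667)·(-2.1667) + (-1.1667)·(-1.1667) + (-0.1667)·(-0.1667)) / 5 = 26.8333/5 = 5.3667

S is symmetric (S[j,i] = S[i,j]). Assembling:

S = [[1.8667, 1.2667],
 [1.2667, 5.3667]]


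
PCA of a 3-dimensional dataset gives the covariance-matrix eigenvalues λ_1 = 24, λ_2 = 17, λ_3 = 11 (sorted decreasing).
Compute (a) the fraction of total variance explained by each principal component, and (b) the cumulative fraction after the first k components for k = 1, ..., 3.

Step 1 — total variance = trace(Sigma) = Σ λ_i = 24 + 17 + 11 = 52.

Step 2 — fraction explained by component i = λ_i / Σ λ:
  PC1: 24/52 = 0.4615
  PC2: 17/52 = 0.3269
  PC3: 11/52 = 0.2115

Step 3 — cumulative fraction after k components = (λ_1 + ... + λ_k) / Σ λ:
  k = 1: 24/52 = 0.4615
  k = 2: (24 + 17)/52 = 41/52 = 0.7885
  k = 3: (24 + 17 + 11)/52 = 52/52 = 1

Summary (fraction, with percent):

explained: PC1 0.4615 (46.15%), PC2 0.3269 (32.69%), PC3 0.2115 (21.15%);  cumulative: 0.4615, 0.7885, 1


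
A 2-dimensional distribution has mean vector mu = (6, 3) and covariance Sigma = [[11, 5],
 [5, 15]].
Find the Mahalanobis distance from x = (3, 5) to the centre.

Step 1 — centre the observation: (x - mu) = (-3, 2).

Step 2 — invert Sigma. det(Sigma) = 11·15 - (5)² = 140.
  Sigma^{-1} = (1/det) · [[d, -b], [-b, a]] = [[0.1071, -0.0357],
 [-0.0357, 0.0786]].

Step 3 — form the quadratic (x - mu)^T · Sigma^{-1} · (x - mu):
  Sigma^{-1} · (x - mu) = (-0.3929, 0.2643).
  (x - mu)^T · [Sigma^{-1} · (x - mu)] = (-3)·(-0.3929) + (2)·(0.2643) = 1.7071.

Step 4 — take square root: d = √(1.7071) ≈ 1.3066.

d(x, mu) = √(1.7071) ≈ 1.3066


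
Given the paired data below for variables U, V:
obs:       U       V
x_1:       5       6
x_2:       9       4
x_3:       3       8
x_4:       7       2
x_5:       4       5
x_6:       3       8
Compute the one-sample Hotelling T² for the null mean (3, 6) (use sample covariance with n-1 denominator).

Step 1 — sample mean vector:
  mean(U) = (5 + 9 + 3 + 7 + 4 + 3) / 6 = 31/6 = 5.1667
  mean(V) = (6 + 4 + 8 + 2 + 5 + 8) / 6 = 33/6 = 5.5
  x̄ = (5.1667, 5.5),  deviation x̄ - mu_0 = (5.1667, 5.5) - (3, 6) = (2.1667, -0.5).

Step 2 — sample covariance matrix, S[i,j] = (1/(n-1)) · Σ_k (x_{k,i} - mean_i) · (x_{k,j} - mean_j), divisor n-1 = 5:
  S[U,U] = ((-0.1667)·(-0.1667) + (3.8333)·(3.8333) + (-2.1667)·(-2.1667) + (1.8333)·(1.8333) + (-1.1667)·(-1.1667) + (-2.1667)·(-2.1667)) / 5 = 28.8333/5 = 5.7667
  S[U,V] = ((-0.1667)·(0.5) + (3.8333)·(-1.5) + (-2.1667)·(2.5) + (1.8333)·(-3.5) + (-1.1667)·(-0.5) + (-2.1667)·(2.5)) / 5 = -22.5/5 = -4.5
  S[V,V] = ((0.5)·(0.5) + (-1.5)·(-1.5) + (2.5)·(2.5) + (-3.5)·(-3.5) + (-0.5)·(-0.5) + (2.5)·(2.5)) / 5 = 27.5/5 = 5.5
  S = [[5.7667, -4.5],
 [-4.5, 5.5]].

Step 3 — invert S. det(S) = 5.7667·5.5 - (-4.5)² = 11.4667.
  S^{-1} = (1/det) · [[d, -b], [-b, a]] = [[0.4797, 0.3924],
 [0.3924, 0.5029]].

Step 4 — quadratic form (x̄ - mu_0)^T · S^{-1} · (x̄ - mu_0):
  S^{-1} · (x̄ - mu_0) = (0.843, 0.5988),
  (x̄ - mu_0)^T · [...] = (2.1667)·(0.843) + (-0.5)·(0.5988) = 1.5271.

Step 5 — scale by n: T² = 6 · 1.5271 = 9.1628.

T² ≈ 9.1628


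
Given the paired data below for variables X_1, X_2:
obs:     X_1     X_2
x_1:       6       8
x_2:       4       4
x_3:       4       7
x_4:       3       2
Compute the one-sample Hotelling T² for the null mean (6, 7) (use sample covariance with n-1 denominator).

Step 1 — sample mean vector:
  mean(X_1) = (6 + 4 + 4 + 3) / 4 = 17/4 = 4.25
  mean(X_2) = (8 + 4 + 7 + 2) / 4 = 21/4 = 5.25
  x̄ = (4.25, 5.25),  deviation x̄ - mu_0 = (4.25, 5.25) - (6, 7) = (-1.75, -1.75).

Step 2 — sample covariance matrix, S[i,j] = (1/(n-1)) · Σ_k (x_{k,i} - mean_i) · (x_{k,j} - mean_j), divisor n-1 = 3:
  S[X_1,X_1] = ((1.75)·(1.75) + (-0.25)·(-0.25) + (-0.25)·(-0.25) + (-1.25)·(-1.25)) / 3 = 4.75/3 = 1.5833
  S[X_1,X_2] = ((1.75)·(2.75) + (-0.25)·(-1.25) + (-0.25)·(1.75) + (-1.25)·(-3.25)) / 3 = 8.75/3 = 2.9167
  S[X_2,X_2] = ((2.75)·(2.75) + (-1.25)·(-1.25) + (1.75)·(1.75) + (-3.25)·(-3.25)) / 3 = 22.75/3 = 7.5833
  S = [[1.5833, 2.9167],
 [2.9167, 7.5833]].

Step 3 — invert S. det(S) = 1.5833·7.5833 - (2.9167)² = 3.5.
  S^{-1} = (1/det) · [[d, -b], [-b, a]] = [[2.1667, -0.8333],
 [-0.8333, 0.4524]].

Step 4 — quadratic form (x̄ - mu_0)^T · S^{-1} · (x̄ - mu_0):
  S^{-1} · (x̄ - mu_0) = (-2.3333, 0.6667),
  (x̄ - mu_0)^T · [...] = (-1.75)·(-2.3333) + (-1.75)·(0.6667) = 2.9167.

Step 5 — scale by n: T² = 4 · 2.9167 = 11.6667.

T² ≈ 11.6667


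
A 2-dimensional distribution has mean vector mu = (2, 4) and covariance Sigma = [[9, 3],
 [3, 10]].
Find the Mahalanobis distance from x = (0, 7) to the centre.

Step 1 — centre the observation: (x - mu) = (-2, 3).

Step 2 — invert Sigma. det(Sigma) = 9·10 - (3)² = 81.
  Sigma^{-1} = (1/det) · [[d, -b], [-b, a]] = [[0.1235, -0.037],
 [-0.037, 0.1111]].

Step 3 — form the quadratic (x - mu)^T · Sigma^{-1} · (x - mu):
  Sigma^{-1} · (x - mu) = (-0.358, 0.4074).
  (x - mu)^T · [Sigma^{-1} · (x - mu)] = (-2)·(-0.358) + (3)·(0.4074) = 1.9383.

Step 4 — take square root: d = √(1.9383) ≈ 1.3922.

d(x, mu) = √(1.9383) ≈ 1.3922


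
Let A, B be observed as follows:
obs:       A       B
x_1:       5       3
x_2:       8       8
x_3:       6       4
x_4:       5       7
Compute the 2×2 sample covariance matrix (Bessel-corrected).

Step 1 — column means:
  mean(A) = (5 + 8 + 6 + 5) / 4 = 24/4 = 6
  mean(B) = (3 + 8 + 4 + 7) / 4 = 22/4 = 5.5

Step 2 — sample covariance S[i,j] = (1/(n-1)) · Σ_k (x_{k,i} - mean_i) · (x_{k,j} - mean_j), with n-1 = 3.
  S[A,A] = ((-1)·(-1) + (2)·(2) + (0)·(0) + (-1)·(-1)) / 3 = 6/3 = 2
  S[A,B] = ((-1)·(-2.5) + (2)·(2.5) + (0)·(-1.5) + (-1)·(1.5)) / 3 = 6/3 = 2
  S[B,B] = ((-2.5)·(-2.5) + (2.5)·(2.5) + (-1.5)·(-1.5) + (1.5)·(1.5)) / 3 = 17/3 = 5.6667

S is symmetric (S[j,i] = S[i,j]). Assembling:

S = [[2, 2],
 [2, 5.6667]]


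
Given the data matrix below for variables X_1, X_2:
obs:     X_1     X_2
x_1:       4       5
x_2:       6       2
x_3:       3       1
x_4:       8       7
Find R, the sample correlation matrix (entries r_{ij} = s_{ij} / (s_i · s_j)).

Step 1 — column means:
  mean(X_1) = (4 + 6 + 3 + 8) / 4 = 21/4 = 5.25
  mean(X_2) = (5 + 2 + 1 + 7) / 4 = 15/4 = 3.75

Step 2 — sample variances and covariances s[i,j] = (1/(n-1)) · Σ_k (x_{k,i} - mean_i) · (x_{k,j} - mean_j), with n-1 = 3:
  s[X_1,X_1] = ((-1.25)·(-1.25) + (0.75)·(0.75) + (-2.25)·(-2.25) + (2.75)·(2.75)) / 3 = 14.75/3 = 4.9167
  s[X_1,X_2] = ((-1.25)·(1.25) + (0.75)·(-1.75) + (-2.25)·(-2.75) + (2.75)·(3.25)) / 3 = 12.25/3 = 4.0833
  s[X_2,X_2] = ((1.25)·(1.25) + (-1.75)·(-1.75) + (-2.75)·(-2.75) + (3.25)·(3.25)) / 3 = 22.75/3 = 7.5833
  Sample standard deviations s_i = √(s[i,i]):
  s(X_1) = √(4.9167) = 2.2174
  s(X_2) = √(7.5833) = 2.7538

Step 3 — r_{ij} = s_{ij} / (s_i · s_j):
  r[X_1,X_1] = 1 (diagonal).
  r[X_1,X_2] = 4.0833 / (2.2174 · 2.7538) = 4.0833 / 6.1061 = 0.6687
  r[X_2,X_2] = 1 (diagonal).

R is symmetric with unit diagonal. Assembling:

R = [[1, 0.6687],
 [0.6687, 1]]


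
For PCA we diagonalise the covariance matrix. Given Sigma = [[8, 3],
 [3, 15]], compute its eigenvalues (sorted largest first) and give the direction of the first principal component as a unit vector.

Step 1 — characteristic polynomial of 2×2 Sigma:
  det(Sigma - λI) = λ² - trace · λ + det = 0.
  trace = 8 + 15 = 23, det = 8·15 - (3)² = 111.
Step 2 — discriminant:
  Δ = trace² - 4·det = 529 - 444 = 85.
Step 3 — eigenvalues:
  λ = (trace ± √Δ)/2 = (23 ± 9.2195)/2,
  λ_1 = 16.1098,  λ_2 = 6.8902.

Step 4 — unit eigenvector for λ_1: solve (Sigma - λ_1 I)v = 0. First row:
  (8 - 16.1098)·v_x + (3)·v_y = 0, i.e. (-8.1098)·v_x + (3)·v_y = 0,
  so v ∝ (b, λ_1 - a) = (3, 8.1098) = u.
  ||u|| = √((3)² + (8.1098)²) = √(74.7684) ≈ 8.6469,
  v_1 = u/||u|| ≈ (0.3469, 0.9379) (||v_1|| = 1).

λ_1 = 16.1098,  λ_2 = 6.8902;  v_1 ≈ (0.3469, 0.9379)


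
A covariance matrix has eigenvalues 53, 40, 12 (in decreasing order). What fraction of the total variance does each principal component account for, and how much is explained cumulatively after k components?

Step 1 — total variance = trace(Sigma) = Σ λ_i = 53 + 40 + 12 = 105.

Step 2 — fraction explained by component i = λ_i / Σ λ:
  PC1: 53/105 = 0.5048
  PC2: 40/105 = 0.381
  PC3: 12/105 = 0.1143

Step 3 — cumulative fraction after k components = (λ_1 + ... + λ_k) / Σ λ:
  k = 1: 53/105 = 0.5048
  k = 2: (53 + 40)/105 = 93/105 = 0.8857
  k = 3: (53 + 40 + 12)/105 = 105/105 = 1

Summary (fraction, with percent):

explained: PC1 0.5048 (50.48%), PC2 0.381 (38.1%), PC3 0.1143 (11.43%);  cumulative: 0.5048, 0.8857, 1


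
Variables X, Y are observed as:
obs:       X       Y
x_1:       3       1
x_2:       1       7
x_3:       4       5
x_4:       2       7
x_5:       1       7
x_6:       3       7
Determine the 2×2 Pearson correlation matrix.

Step 1 — column means:
  mean(X) = (3 + 1 + 4 + 2 + 1 + 3) / 6 = 14/6 = 2.3333
  mean(Y) = (1 + 7 + 5 + 7 + 7 + 7) / 6 = 34/6 = 5.6667

Step 2 — sample variances and covariances s[i,j] = (1/(n-1)) · Σ_k (x_{k,i} - mean_i) · (x_{k,j} - mean_j), with n-1 = 5:
  s[X,X] = ((0.6667)·(0.6667) + (-1.3333)·(-1.3333) + (1.6667)·(1.6667) + (-0.3333)·(-0.3333) + (-1.3333)·(-1.3333) + (0.6667)·(0.6667)) / 5 = 7.3333/5 = 1.4667
  s[X,Y] = ((0.6667)·(-4.6667) + (-1.3333)·(1.3333) + (1.6667)·(-0.6667) + (-0.3333)·(1.3333) + (-1.3333)·(1.3333) + (0.6667)·(1.3333)) / 5 = -7.3333/5 = -1.4667
  s[Y,Y] = ((-4.6667)·(-4.6667) + (1.3333)·(1.3333) + (-0.6667)·(-0.6667) + (1.3333)·(1.3333) + (1.3333)·(1.3333) + (1.3333)·(1.3333)) / 5 = 29.3333/5 = 5.8667
  Sample standard deviations s_i = √(s[i,i]):
  s(X) = √(1.4667) = 1.2111
  s(Y) = √(5.8667) = 2.4221

Step 3 — r_{ij} = s_{ij} / (s_i · s_j):
  r[X,X] = 1 (diagonal).
  r[X,Y] = -1.4667 / (1.2111 · 2.4221) = -1.4667 / 2.9333 = -0.5
  r[Y,Y] = 1 (diagonal).

R is symmetric with unit diagonal. Assembling:

R = [[1, -0.5],
 [-0.5, 1]]


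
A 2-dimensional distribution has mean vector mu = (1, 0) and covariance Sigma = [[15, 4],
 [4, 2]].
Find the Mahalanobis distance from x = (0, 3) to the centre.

Step 1 — centre the observation: (x - mu) = (-1, 3).

Step 2 — invert Sigma. det(Sigma) = 15·2 - (4)² = 14.
  Sigma^{-1} = (1/det) · [[d, -b], [-b, a]] = [[0.1429, -0.2857],
 [-0.2857, 1.0714]].

Step 3 — form the quadratic (x - mu)^T · Sigma^{-1} · (x - mu):
  Sigma^{-1} · (x - mu) = (-1, 3.5).
  (x - mu)^T · [Sigma^{-1} · (x - mu)] = (-1)·(-1) + (3)·(3.5) = 11.5.

Step 4 — take square root: d = √(11.5) ≈ 3.3912.

d(x, mu) = √(11.5) ≈ 3.3912


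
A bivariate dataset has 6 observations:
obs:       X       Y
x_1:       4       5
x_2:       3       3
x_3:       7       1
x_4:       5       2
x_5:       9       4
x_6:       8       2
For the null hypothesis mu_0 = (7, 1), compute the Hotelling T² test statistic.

Step 1 — sample mean vector:
  mean(X) = (4 + 3 + 7 + 5 + 9 + 8) / 6 = 36/6 = 6
  mean(Y) = (5 + 3 + 1 + 2 + 4 + 2) / 6 = 17/6 = 2.8333
  x̄ = (6, 2.8333),  deviation x̄ - mu_0 = (6, 2.8333) - (7, 1) = (-1, 1.8333).

Step 2 — sample covariance matrix, S[i,j] = (1/(n-1)) · Σ_k (x_{k,i} - mean_i) · (x_{k,j} - mean_j), divisor n-1 = 5:
  S[X,X] = ((-2)·(-2) + (-3)·(-3) + (1)·(1) + (-1)·(-1) + (3)·(3) + (2)·(2)) / 5 = 28/5 = 5.6
  S[X,Y] = ((-2)·(2.1667) + (-3)·(0.1667) + (1)·(-1.8333) + (-1)·(-0.8333) + (3)·(1.1667) + (2)·(-0.8333)) / 5 = -4/5 = -0.8
  S[Y,Y] = ((2.1667)·(2.1667) + (0.1667)·(0.1667) + (-1.8333)·(-1.8333) + (-0.8333)·(-0.8333) + (1.1667)·(1.1667) + (-0.8333)·(-0.8333)) / 5 = 10.8333/5 = 2.1667
  S = [[5.6, -0.8],
 [-0.8, 2.1667]].

Step 3 — invert S. det(S) = 5.6·2.1667 - (-0.8)² = 11.4933.
  S^{-1} = (1/det) · [[d, -b], [-b, a]] = [[0.1885, 0.0696],
 [0.0696, 0.4872]].

Step 4 — quadratic form (x̄ - mu_0)^T · S^{-1} · (x̄ - mu_0):
  S^{-1} · (x̄ - mu_0) = (-0.0609, 0.8237),
  (x̄ - mu_0)^T · [...] = (-1)·(-0.0609) + (1.8333)·(0.8237) = 1.571.

Step 5 — scale by n: T² = 6 · 1.571 = 9.4258.

T² ≈ 9.4258
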